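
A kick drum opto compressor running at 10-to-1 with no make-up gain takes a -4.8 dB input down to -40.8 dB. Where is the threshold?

Let T be the threshold. Output overshoot = (input overshoot)/R, so -40.8 − T = (-4.8 − T)/10.
10·(-40.8 − T) = -4.8 − T → 9·T = -408 − (-4.8) = -403.2.
T = -403.2/9 = -44.8 dB.

-44.8 dB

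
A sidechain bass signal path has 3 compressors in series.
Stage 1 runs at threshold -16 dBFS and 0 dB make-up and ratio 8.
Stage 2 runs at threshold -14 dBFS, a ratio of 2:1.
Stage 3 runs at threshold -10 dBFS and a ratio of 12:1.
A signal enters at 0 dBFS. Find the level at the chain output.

-14 dBFS

Stage 1: overshoot 16 dB → 16/8 = 2 dB → -14 dBFS.
Stage 2: -14 dBFS ≤ -14 dBFS, so stage 2 doesn't engage; output -14 dBFS.
Stage 3: -14 dBFS ≤ -10 dBFS, so stage 3 doesn't engage; output -14 dBFS.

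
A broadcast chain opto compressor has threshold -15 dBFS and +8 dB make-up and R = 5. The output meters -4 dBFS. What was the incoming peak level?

0 dBFS

Remove make-up: -4 − 8 = -12 dBFS.
Post-compression overshoot = -12 − (-15) = 3 dB.
Input overshoot = R × output overshoot = 15 dB → input = -15 + 15 = 0 dBFS.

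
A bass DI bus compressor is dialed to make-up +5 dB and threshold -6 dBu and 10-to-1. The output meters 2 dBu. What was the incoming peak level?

Stripping the +5 dB make-up gives -3 dBu at the gain stage.
That's 3 dB above the -6 dBu threshold.
Input overshoot = R × output overshoot = 30 dB → input = -6 + 30 = 24 dBu.

24 dBu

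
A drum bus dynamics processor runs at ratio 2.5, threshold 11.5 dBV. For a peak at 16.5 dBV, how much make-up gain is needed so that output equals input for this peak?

Overshoot 5 dB → 5/2.5 = 2 dB after compression, so the compressed level is 11.5 + 2 = 13.5 dBV.
Make-up = target − compressed = 16.5 − 13.5 = 3 dB.

3 dB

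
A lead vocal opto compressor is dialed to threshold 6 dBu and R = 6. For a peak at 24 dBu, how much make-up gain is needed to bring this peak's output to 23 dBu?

The peak compresses to 6 + 18/6 = 9 dBu.
To reach 23 dBu requires 23 − 9 = 14 dB of make-up.

14 dB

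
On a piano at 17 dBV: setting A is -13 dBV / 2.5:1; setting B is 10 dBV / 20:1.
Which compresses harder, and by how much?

A, by 11.35 dB

A: overshoot 30 dB → output overshoot 12 dB → GR 18 dB.
B: overshoot 7 dB → output overshoot 0.35 dB → GR 6.65 dB.
Difference: 11.35 dB in favour of A.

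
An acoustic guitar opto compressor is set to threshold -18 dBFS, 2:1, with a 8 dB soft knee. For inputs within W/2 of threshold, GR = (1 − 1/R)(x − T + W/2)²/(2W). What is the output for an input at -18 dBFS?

x − T + W/2 = -18 − (-18) + 4 = 4.
GR = (1 − 1/2) × 4² / 16 = 0.5 × 16 / 16 = 0.5 dB.
Output = -18 − 0.5 = -18.5 dBFS.

-18.5 dBFS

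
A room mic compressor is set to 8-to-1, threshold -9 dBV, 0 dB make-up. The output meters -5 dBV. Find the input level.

23 dBV

Post-compression overshoot = -5 − (-9) = 4 dB.
Before 8:1 compression the overshoot was 4 × 8 = 32 dB, so input = -9 + 32 = 23 dBV.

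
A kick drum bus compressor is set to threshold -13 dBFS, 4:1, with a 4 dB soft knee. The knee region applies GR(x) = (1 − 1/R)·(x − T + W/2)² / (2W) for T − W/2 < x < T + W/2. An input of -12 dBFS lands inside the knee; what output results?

-12.84375 dBFS

x − T + W/2 = -12 − (-13) + 2 = 3.
GR = (1 − 1/4) × 3² / 8 = 0.75 × 9 / 8 = 0.84375 dB.
Output = -12 − 0.84375 = -12.84375 dBFS.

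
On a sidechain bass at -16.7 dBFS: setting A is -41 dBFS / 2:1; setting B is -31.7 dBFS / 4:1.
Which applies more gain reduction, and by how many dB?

A: GR = 24.3 − 24.3/2 = 12.15 dB.
B: GR = 15 − 15/4 = 11.25 dB.
Difference: 0.9 dB in favour of A.

A, by 0.9 dB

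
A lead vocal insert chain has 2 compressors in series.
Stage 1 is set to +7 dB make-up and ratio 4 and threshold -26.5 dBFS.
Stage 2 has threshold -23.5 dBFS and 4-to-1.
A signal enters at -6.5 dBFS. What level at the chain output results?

Stage 1: -6.5 dBFS is 20 dB over -26.5 dBFS; at 4:1 that becomes 5 dB over, giving -21.5 dBFS; +7 dB make-up → -14.5 dBFS.
Stage 2: -14.5 dBFS is 9 dB over -23.5 dBFS; at 4:1 that becomes 2.25 dB over, giving -21.25 dBFS.

-21.25 dBFS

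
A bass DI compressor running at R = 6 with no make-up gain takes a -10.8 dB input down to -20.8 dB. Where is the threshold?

-22.8 dB

Let T be the threshold. Output overshoot = (input overshoot)/R, so -20.8 − T = (-10.8 − T)/6.
6·(-20.8 − T) = -10.8 − T → 5·T = -124.8 − (-10.8) = -114.
T = -114/5 = -22.8 dB.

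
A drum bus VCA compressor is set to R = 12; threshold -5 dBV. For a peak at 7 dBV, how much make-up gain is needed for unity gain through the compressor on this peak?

Without make-up, output = threshold + overshoot/12 = -5 + 1 = -4 dBV.
Gap to target: 11 dB.

11 dB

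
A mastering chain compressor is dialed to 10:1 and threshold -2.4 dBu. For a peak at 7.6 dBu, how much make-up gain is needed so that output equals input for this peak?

9 dB

Overshoot 10 dB → 10/10 = 1 dB after compression, so the compressed level is -2.4 + 1 = -1.4 dBu.
Make-up = target − compressed = 7.6 − (-1.4) = 9 dB.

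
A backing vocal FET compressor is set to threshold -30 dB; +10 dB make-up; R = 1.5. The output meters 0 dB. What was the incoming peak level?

Remove make-up: 0 − 10 = -10 dB.
That's 20 dB above the -30 dB threshold.
Input overshoot = R × output overshoot = 30 dB → input = -30 + 30 = 0 dB.

0 dB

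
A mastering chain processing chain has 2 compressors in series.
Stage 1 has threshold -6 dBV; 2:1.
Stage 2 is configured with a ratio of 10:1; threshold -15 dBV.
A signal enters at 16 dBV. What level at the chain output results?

Stage 1: 16 dBV is 22 dB over -6 dBV; at 2:1 that becomes 11 dB over, giving 5 dBV.
Stage 2: 5 dBV is 20 dB over -15 dBV; at 10:1 that becomes 2 dB over, giving -13 dBV.

-13 dBV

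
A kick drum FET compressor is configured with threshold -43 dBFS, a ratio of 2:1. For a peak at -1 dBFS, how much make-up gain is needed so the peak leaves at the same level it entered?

21 dB

Without make-up, output = threshold + overshoot/2 = -43 + 21 = -22 dBFS.
Gap to target: 21 dB.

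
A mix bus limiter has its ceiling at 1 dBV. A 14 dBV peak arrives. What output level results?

1 dBV

A brickwall limiter is an ∞:1 compressor: any input above the ceiling is clamped to 1 dBV.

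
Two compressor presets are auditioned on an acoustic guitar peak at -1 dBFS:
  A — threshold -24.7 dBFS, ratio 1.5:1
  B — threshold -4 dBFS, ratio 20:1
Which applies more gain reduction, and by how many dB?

A, by 5.05 dB

A: GR = 23.7 − 23.7/1.5 = 7.9 dB.
B: GR = 3 − 3/20 = 2.85 dB.
A applies 5.05 dB more gain reduction.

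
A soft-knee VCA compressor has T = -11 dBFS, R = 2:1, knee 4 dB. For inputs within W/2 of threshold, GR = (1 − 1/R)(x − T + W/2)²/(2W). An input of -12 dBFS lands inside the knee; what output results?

x − T + W/2 = -12 − (-11) + 2 = 1.
GR = (1 − 1/2) × 1² / 8 = 0.5 × 1 / 8 = 0.0625 dB.
Output = -12 − 0.0625 = -12.0625 dBFS.

-12.0625 dBFS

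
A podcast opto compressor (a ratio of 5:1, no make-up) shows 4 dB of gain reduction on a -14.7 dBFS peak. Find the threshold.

Input is 5 dB above T (since output overshoot × R = input overshoot: (-18.7 − T)·5 = -14.7 − T gives T = -19.7 dBFS).
Check: -19.7 + (-14.7 − (-19.7))/5 = -19.7 + 1 = -18.7 dBFS. ✓

-19.7 dBFS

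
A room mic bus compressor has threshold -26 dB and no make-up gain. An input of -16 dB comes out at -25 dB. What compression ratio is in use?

Input overshoot = -16 − (-26) = 10 dB; output overshoot = -25 − (-26) = 1 dB.
Ratio = 10 / 1 = 10.

10:1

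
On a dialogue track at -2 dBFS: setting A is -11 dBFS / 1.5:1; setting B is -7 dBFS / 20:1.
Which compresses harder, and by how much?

B, by 1.75 dB

A: 9 dB over, compressed to 6 dB over, so 3 dB of GR.
B: 5 dB over, compressed to 0.25 dB over, so 4.75 dB of GR.
Difference: 1.75 dB in favour of B.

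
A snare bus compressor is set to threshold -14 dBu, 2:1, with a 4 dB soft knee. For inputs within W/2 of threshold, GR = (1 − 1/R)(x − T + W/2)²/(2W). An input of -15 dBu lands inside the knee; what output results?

x − T + W/2 = -15 − (-14) + 2 = 1.
GR = (1 − 1/2) × 1² / 8 = 0.5 × 1 / 8 = 0.0625 dB.
Output = -15 − 0.0625 = -15.0625 dBu.

-15.0625 dBu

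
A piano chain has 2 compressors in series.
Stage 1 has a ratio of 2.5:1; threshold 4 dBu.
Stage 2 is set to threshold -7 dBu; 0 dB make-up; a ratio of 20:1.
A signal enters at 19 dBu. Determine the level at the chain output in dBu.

Stage 1: 15 dB above 4 dBu, reduced 2.5:1 to 6 dB above → 10 dBu.
Stage 2: overshoot 17 dB → 17/20 = 0.85 dB → -6.15 dBu.

-6.15 dBu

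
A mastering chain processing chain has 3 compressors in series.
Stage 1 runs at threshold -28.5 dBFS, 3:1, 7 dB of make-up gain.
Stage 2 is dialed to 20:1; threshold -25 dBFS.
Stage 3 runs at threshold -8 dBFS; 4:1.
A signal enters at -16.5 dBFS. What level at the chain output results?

Stage 1: overshoot 12 dB → 12/3 = 4 dB → -24.5 dBFS; +7 dB make-up → -17.5 dBFS.
Stage 2: 7.5 dB above -25 dBFS, reduced 20:1 to 0.375 dB above → -24.625 dBFS.
Stage 3: -24.625 dBFS is at or below the -8 dBFS threshold — no compression; output -24.625 dBFS.

-24.625 dBFS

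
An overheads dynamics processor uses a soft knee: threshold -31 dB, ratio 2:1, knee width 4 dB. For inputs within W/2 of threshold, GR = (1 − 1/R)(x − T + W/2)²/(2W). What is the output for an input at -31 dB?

x − T + W/2 = -31 − (-31) + 2 = 2.
GR = (1 − 1/2) × 2² / 8 = 0.5 × 4 / 8 = 0.25 dB.
Output = -31 − 0.25 = -31.25 dB.

-31.25 dB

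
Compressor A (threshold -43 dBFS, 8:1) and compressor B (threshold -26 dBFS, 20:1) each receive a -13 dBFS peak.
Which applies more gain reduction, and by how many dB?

A: GR = 30 − 30/8 = 26.25 dB.
B: GR = 13 − 13/20 = 12.35 dB.
Difference: 13.9 dB in favour of A.

A, by 13.9 dB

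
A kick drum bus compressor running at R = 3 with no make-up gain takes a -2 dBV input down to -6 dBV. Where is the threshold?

-8 dBV

Gain reduction = -2 − (-6) = 4 dB; output overshoot = GR / (R − 1) = 4 / 2 = 2 dB.
Threshold = output − output overshoot = -6 − 2 = -8 dBV.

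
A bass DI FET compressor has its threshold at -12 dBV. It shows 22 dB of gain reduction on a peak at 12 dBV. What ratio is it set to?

12:1

Input overshoot = 12 − (-12) = 24 dB.
Output overshoot = 24 − 22 = 2 dB.
Ratio = input overshoot / output overshoot = 24 / 2 = 12.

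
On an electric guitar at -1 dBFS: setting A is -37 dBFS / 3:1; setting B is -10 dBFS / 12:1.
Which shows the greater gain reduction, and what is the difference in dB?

A, by 15.75 dB

A: 36 dB over, compressed to 12 dB over, so 24 dB of GR.
B: 9 dB over, compressed to 0.75 dB over, so 8.25 dB of GR.
A applies 15.75 dB more gain reduction.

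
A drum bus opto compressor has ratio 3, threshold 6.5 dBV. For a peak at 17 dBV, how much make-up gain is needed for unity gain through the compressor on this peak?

Overshoot 10.5 dB → 10.5/3 = 3.5 dB after compression, so the compressed level is 6.5 + 3.5 = 10 dBV.
Make-up = target − compressed = 17 − 10 = 7 dB.

7 dB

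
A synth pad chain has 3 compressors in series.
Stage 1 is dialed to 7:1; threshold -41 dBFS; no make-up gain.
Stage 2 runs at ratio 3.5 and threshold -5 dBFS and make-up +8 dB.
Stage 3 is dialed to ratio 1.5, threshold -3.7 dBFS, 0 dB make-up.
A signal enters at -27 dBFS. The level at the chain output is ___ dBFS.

-31 dBFS

Stage 1: 14 dB above -41 dBFS, reduced 7:1 to 2 dB above → -39 dBFS.
Stage 2: -39 dBFS is at or below the -5 dBFS threshold — no compression; make-up brings it to -31 dBFS.
Stage 3: below threshold (-31 ≤ -3.7); passes unchanged; output -31 dBFS.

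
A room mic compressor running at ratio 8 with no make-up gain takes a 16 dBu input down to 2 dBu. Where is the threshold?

Let T be the threshold. Output overshoot = (input overshoot)/R, so 2 − T = (16 − T)/8.
8·(2 − T) = 16 − T → 7·T = 16 − 16 = 0.
T = 0/7 = 0 dBu.

0 dBu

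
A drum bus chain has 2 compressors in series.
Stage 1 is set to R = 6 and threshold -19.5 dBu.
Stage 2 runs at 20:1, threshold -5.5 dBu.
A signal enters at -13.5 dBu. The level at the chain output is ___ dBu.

Stage 1: overshoot 6 dB → 6/6 = 1 dB → -18.5 dBu.
Stage 2: below threshold (-18.5 ≤ -5.5); passes unchanged; output -18.5 dBu.

-18.5 dBu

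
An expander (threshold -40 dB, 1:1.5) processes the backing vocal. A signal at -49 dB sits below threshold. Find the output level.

Below threshold, a 1:1.5 expander applies gain = (1.5−1)×(T − x) of attenuation.
(1.5−1) × 9 = 4.5 dB, so output = -49 − 4.5 = -53.5 dB.

-53.5 dB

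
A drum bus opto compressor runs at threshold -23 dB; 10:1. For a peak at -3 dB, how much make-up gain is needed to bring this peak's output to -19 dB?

The peak compresses to -23 + 20/10 = -21 dB.
To reach -19 dB requires -19 − (-21) = 2 dB of make-up.

2 dB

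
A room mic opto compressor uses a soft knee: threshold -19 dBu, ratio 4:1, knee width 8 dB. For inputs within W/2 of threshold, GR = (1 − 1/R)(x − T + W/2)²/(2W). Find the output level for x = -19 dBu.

x − T + W/2 = -19 − (-19) + 4 = 4.
GR = (1 − 1/4) × 4² / 16 = 0.75 × 16 / 16 = 0.75 dB.
Output = -19 − 0.75 = -19.75 dBu.

-19.75 dBu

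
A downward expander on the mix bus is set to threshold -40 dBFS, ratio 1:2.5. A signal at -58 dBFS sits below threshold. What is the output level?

-85 dBFS

Undershoot = (-40) − (-58) = 18 dB.
At 1:2.5, that expands to 45 dB under threshold.
Output = -40 − 45 = -85 dBFS.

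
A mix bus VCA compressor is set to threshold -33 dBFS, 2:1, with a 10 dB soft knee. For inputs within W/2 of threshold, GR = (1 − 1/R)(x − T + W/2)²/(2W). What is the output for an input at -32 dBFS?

x − T + W/2 = -32 − (-33) + 5 = 6.
GR = (1 − 1/2) × 6² / 20 = 0.5 × 36 / 20 = 0.9 dB.
Output = -32 − 0.9 = -32.9 dBFS.

-32.9 dBFS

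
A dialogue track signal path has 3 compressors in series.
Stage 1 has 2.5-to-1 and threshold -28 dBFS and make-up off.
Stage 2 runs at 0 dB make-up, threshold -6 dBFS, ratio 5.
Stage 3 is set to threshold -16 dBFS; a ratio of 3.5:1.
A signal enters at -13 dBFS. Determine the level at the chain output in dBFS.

-22 dBFS

Stage 1: overshoot 15 dB → 15/2.5 = 6 dB → -22 dBFS.
Stage 2: -22 dBFS ≤ -6 dBFS, so stage 2 doesn't engage; output -22 dBFS.
Stage 3: -22 dBFS ≤ -16 dBFS, so stage 3 doesn't engage; output -22 dBFS.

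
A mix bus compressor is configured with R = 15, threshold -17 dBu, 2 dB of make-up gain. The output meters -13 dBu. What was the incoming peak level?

13 dBu

Before make-up, the level was -13 − 2 = -15 dBu.
The compressed level sits -15 − (-17) = 2 dB over threshold.
Before 15:1 compression the overshoot was 2 × 15 = 30 dB, so input = -17 + 30 = 13 dBu.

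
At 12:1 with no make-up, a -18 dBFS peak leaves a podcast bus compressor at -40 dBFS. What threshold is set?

-42 dBFS

Input is 24 dB above T (since output overshoot × R = input overshoot: (-40 − T)·12 = -18 − T gives T = -42 dBFS).
Check: -42 + (-18 − (-42))/12 = -42 + 2 = -40 dBFS. ✓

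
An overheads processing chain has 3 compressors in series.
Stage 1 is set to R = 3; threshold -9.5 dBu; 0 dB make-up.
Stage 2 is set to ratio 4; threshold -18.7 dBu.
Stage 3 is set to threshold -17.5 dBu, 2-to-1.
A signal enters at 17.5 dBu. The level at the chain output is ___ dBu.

Stage 1: 17.5 dBu is 27 dB over -9.5 dBu; at 3:1 that becomes 9 dB over, giving -0.5 dBu.
Stage 2: -0.5 dBu is 18.2 dB over -18.7 dBu; at 4:1 that becomes 4.55 dB over, giving -14.15 dBu.
Stage 3: 3.35 dB above -17.5 dBu, reduced 2:1 to 1.675 dB above → -15.825 dBu.

-15.825 dBu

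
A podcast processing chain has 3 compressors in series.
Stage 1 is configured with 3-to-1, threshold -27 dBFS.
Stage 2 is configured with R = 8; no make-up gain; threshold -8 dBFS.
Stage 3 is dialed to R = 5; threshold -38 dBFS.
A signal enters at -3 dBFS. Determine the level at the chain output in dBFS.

-34.2 dBFS

Stage 1: -3 dBFS is 24 dB over -27 dBFS; at 3:1 that becomes 8 dB over, giving -19 dBFS.
Stage 2: -19 dBFS is at or below the -8 dBFS threshold — no compression; output -19 dBFS.
Stage 3: -19 dBFS is 19 dB over -38 dBFS; at 5:1 that becomes 3.8 dB over, giving -34.2 dBFS.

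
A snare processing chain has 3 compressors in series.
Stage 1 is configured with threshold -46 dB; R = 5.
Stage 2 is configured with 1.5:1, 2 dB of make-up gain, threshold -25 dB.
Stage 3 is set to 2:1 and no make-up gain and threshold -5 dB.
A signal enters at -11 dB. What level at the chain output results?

-37 dB

Stage 1: -11 dB is 35 dB over -46 dB; at 5:1 that becomes 7 dB over, giving -39 dB.
Stage 2: -39 dB is at or below the -25 dB threshold — no compression; make-up brings it to -37 dB.
Stage 3: -37 dB is at or below the -5 dB threshold — no compression; output -37 dB.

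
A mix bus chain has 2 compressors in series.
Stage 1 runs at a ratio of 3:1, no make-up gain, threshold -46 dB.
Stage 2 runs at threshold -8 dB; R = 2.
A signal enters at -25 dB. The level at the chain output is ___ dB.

-39 dB

Stage 1: overshoot 21 dB → 21/3 = 7 dB → -39 dB.
Stage 2: -39 dB ≤ -8 dB, so stage 2 doesn't engage; output -39 dB.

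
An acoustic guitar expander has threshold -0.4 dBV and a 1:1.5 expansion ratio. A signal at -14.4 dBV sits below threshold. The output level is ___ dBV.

Undershoot = (-0.4) − (-14.4) = 14 dB.
At 1:1.5, that expands to 21 dB under threshold.
Output = -0.4 − 21 = -21.4 dBV.

-21.4 dBV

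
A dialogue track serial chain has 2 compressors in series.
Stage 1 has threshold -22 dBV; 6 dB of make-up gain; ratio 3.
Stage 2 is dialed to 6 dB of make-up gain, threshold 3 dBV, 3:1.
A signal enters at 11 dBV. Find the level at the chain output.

1 dBV

Stage 1: 11 dBV is 33 dB over -22 dBV; at 3:1 that becomes 11 dB over, giving -11 dBV; +6 dB make-up → -5 dBV.
Stage 2: below threshold (-5 ≤ 3); passes unchanged; make-up brings it to 1 dBV.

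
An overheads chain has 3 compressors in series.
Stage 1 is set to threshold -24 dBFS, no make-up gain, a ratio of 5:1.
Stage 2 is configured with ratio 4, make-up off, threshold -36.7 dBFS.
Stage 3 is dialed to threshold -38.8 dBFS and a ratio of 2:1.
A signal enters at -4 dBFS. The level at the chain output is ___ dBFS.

-35.6625 dBFS

Stage 1: 20 dB above -24 dBFS, reduced 5:1 to 4 dB above → -20 dBFS.
Stage 2: overshoot 16.7 dB → 16.7/4 = 4.175 dB → -32.525 dBFS.
Stage 3: overshoot 6.275 dB → 6.275/2 = 3.1375 dB → -35.6625 dBFS.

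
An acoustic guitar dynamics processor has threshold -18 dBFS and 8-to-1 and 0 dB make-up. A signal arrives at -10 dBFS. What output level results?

Overshoot: -10 − (-18) = 8 dB.
8:1 compression reduces that to 8/8 = 1 dB over.
That puts the output at -17 dBFS.

-17 dBFS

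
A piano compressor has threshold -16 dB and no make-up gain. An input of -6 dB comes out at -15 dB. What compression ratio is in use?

10:1

Input overshoot = -6 − (-16) = 10 dB; output overshoot = -15 − (-16) = 1 dB.
Ratio = 10 / 1 = 10.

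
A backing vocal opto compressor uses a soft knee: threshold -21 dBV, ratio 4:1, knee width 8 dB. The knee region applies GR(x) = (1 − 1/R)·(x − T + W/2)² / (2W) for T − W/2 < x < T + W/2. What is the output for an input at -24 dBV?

x − T + W/2 = -24 − (-21) + 4 = 1.
GR = (1 − 1/4) × 1² / 16 = 0.75 × 1 / 16 = 0.046875 dB.
Output = -24 − 0.046875 = -24.046875 dBV.

-24.046875 dBV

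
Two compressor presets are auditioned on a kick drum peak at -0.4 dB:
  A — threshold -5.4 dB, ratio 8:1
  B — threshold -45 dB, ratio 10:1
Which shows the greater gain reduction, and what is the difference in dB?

B, by 35.765 dB

A: GR = 5 − 5/8 = 4.375 dB.
B: GR = 44.6 − 44.6/10 = 40.14 dB.
Difference: 35.765 dB in favour of B.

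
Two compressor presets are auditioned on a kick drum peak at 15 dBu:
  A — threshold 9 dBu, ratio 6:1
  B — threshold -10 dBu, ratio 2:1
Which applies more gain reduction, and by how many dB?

B, by 7.5 dB

A: 6 dB over, compressed to 1 dB over, so 5 dB of GR.
B: 25 dB over, compressed to 12.5 dB over, so 12.5 dB of GR.
Difference: 7.5 dB in favour of B.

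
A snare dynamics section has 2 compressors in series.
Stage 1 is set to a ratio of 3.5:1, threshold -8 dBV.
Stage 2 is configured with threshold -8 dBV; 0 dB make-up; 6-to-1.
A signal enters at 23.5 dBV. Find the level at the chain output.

Stage 1: 23.5 dBV is 31.5 dB over -8 dBV; at 3.5:1 that becomes 9 dB over, giving 1 dBV.
Stage 2: 9 dB above -8 dBV, reduced 6:1 to 1.5 dB above → -6.5 dBV.

-6.5 dBV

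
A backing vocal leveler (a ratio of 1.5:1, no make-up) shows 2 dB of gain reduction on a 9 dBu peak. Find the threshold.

Gain reduction = 9 − 7 = 2 dB; output overshoot = GR / (R − 1) = 2 / 0.5 = 4 dB.
Threshold = output − output overshoot = 7 − 4 = 3 dBu.

3 dBu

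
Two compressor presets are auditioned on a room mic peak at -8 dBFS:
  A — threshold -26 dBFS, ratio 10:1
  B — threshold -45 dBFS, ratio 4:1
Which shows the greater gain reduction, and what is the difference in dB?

A: 18 dB over, compressed to 1.8 dB over, so 16.2 dB of GR.
B: 37 dB over, compressed to 9.25 dB over, so 27.75 dB of GR.
Difference: 11.55 dB in favour of B.

B, by 11.55 dB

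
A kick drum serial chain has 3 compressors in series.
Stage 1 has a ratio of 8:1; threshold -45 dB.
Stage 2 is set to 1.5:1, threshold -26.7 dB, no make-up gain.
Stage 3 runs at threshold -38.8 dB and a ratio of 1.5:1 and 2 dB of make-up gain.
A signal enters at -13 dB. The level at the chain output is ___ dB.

-39 dB

Stage 1: 32 dB above -45 dB, reduced 8:1 to 4 dB above → -41 dB.
Stage 2: -41 dB is at or below the -26.7 dB threshold — no compression; output -41 dB.
Stage 3: -41 dB is at or below the -38.8 dB threshold — no compression; make-up brings it to -39 dB.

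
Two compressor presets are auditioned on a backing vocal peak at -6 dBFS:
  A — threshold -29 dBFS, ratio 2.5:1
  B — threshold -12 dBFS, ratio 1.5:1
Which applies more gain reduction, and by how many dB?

A, by 11.8 dB

A: 23 dB over, compressed to 9.2 dB over, so 13.8 dB of GR.
B: 6 dB over, compressed to 4 dB over, so 2 dB of GR.
A reduces 11.8 dB more.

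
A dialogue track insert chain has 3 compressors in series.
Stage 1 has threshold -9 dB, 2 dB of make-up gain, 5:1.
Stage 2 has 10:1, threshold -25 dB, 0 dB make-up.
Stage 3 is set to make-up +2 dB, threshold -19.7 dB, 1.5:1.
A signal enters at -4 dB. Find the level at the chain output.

Stage 1: 5 dB above -9 dB, reduced 5:1 to 1 dB above → -8 dB; +2 dB make-up → -6 dB.
Stage 2: 19 dB above -25 dB, reduced 10:1 to 1.9 dB above → -23.1 dB.
Stage 3: -23.1 dB ≤ -19.7 dB, so stage 3 doesn't engage; make-up brings it to -21.1 dB.

-21.1 dB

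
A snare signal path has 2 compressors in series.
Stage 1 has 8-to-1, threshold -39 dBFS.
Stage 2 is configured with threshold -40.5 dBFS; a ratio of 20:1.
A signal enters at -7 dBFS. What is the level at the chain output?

Stage 1: overshoot 32 dB → 32/8 = 4 dB → -35 dBFS.
Stage 2: overshoot 5.5 dB → 5.5/20 = 0.275 dB → -40.225 dBFS.

-40.225 dBFS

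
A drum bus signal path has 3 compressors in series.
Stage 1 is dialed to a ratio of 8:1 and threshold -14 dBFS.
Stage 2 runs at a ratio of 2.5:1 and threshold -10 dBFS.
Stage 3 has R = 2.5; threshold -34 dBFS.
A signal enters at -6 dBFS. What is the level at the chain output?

Stage 1: -6 dBFS is 8 dB over -14 dBFS; at 8:1 that becomes 1 dB over, giving -13 dBFS.
Stage 2: below threshold (-13 ≤ -10); passes unchanged; output -13 dBFS.
Stage 3: 21 dB above -34 dBFS, reduced 2.5:1 to 8.4 dB above → -25.6 dBFS.

-25.6 dBFS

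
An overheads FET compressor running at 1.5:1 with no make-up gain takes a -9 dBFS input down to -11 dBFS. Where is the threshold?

Input is 6 dB above T (since output overshoot × R = input overshoot: (-11 − T)·1.5 = -9 − T gives T = -15 dBFS).
Check: -15 + (-9 − (-15))/1.5 = -15 + 4 = -11 dBFS. ✓

-15 dBFS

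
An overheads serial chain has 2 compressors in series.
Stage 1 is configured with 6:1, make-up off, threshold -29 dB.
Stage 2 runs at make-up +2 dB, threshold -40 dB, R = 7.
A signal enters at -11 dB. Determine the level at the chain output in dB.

Stage 1: 18 dB above -29 dB, reduced 6:1 to 3 dB above → -26 dB.
Stage 2: overshoot 14 dB → 14/7 = 2 dB → -38 dB; +2 dB make-up → -36 dB.

-36 dB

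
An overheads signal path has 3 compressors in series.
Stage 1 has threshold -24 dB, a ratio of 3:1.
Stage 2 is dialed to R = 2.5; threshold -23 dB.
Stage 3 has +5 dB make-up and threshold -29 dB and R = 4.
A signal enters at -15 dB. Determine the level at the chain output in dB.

-22.3 dB

Stage 1: -15 dB is 9 dB over -24 dB; at 3:1 that becomes 3 dB over, giving -21 dB.
Stage 2: 2 dB above -23 dB, reduced 2.5:1 to 0.8 dB above → -22.2 dB.
Stage 3: overshoot 6.8 dB → 6.8/4 = 1.7 dB → -27.3 dB; +5 dB make-up → -22.3 dB.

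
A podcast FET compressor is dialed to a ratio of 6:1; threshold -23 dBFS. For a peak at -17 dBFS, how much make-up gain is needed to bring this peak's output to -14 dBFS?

The peak compresses to -23 + 6/6 = -22 dBFS.
To reach -14 dBFS requires -14 − (-22) = 8 dB of make-up.

8 dB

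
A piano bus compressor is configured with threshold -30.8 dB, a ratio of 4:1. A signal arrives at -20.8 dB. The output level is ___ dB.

The input is 10 dB above the -30.8 dB threshold.
4:1 compression reduces that to 10/4 = 2.5 dB over.
Output = -30.8 + 2.5 = -28.3 dB.

-28.3 dB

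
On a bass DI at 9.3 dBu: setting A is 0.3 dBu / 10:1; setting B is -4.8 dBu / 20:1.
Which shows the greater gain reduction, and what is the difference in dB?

A: overshoot 9 dB → output overshoot 0.9 dB → GR 8.1 dB.
B: overshoot 14.1 dB → output overshoot 0.705 dB → GR 13.395 dB.
B reduces 5.295 dB more.

B, by 5.295 dB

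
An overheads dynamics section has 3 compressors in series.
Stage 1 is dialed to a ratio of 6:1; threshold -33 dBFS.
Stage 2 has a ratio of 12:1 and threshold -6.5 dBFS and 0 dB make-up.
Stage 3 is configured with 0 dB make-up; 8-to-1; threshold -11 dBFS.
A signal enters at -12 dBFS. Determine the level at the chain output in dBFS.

-29.5 dBFS

Stage 1: overshoot 21 dB → 21/6 = 3.5 dB → -29.5 dBFS.
Stage 2: -29.5 dBFS is at or below the -6.5 dBFS threshold — no compression; output -29.5 dBFS.
Stage 3: below threshold (-29.5 ≤ -11); passes unchanged; output -29.5 dBFS.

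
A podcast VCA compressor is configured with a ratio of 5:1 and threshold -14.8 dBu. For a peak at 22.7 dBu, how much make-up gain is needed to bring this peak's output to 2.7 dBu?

The peak compresses to -14.8 + 37.5/5 = -7.3 dBu.
To reach 2.7 dBu requires 2.7 − (-7.3) = 10 dB of make-up.

10 dB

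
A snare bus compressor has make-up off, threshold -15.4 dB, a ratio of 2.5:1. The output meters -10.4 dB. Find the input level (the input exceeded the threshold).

Post-compression overshoot = -10.4 − (-15.4) = 5 dB.
Before 2.5:1 compression the overshoot was 5 × 2.5 = 12.5 dB, so input = -15.4 + 12.5 = -2.9 dB.

-2.9 dB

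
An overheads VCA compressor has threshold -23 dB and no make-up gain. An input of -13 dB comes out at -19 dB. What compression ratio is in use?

2.5:1

Input overshoot = -13 − (-23) = 10 dB; output overshoot = -19 − (-23) = 4 dB.
Ratio = 10 / 4 = 2.5.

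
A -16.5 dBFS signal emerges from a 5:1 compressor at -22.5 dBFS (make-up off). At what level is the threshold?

-24 dBFS

Gain reduction = -16.5 − (-22.5) = 6 dB; output overshoot = GR / (R − 1) = 6 / 4 = 1.5 dB.
Threshold = output − output overshoot = -22.5 − 1.5 = -24 dBFS.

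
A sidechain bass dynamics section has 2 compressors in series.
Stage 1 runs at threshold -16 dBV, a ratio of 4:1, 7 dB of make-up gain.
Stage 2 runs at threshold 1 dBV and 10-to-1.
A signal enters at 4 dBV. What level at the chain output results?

Stage 1: 20 dB above -16 dBV, reduced 4:1 to 5 dB above → -11 dBV; +7 dB make-up → -4 dBV.
Stage 2: -4 dBV ≤ 1 dBV, so stage 2 doesn't engage; output -4 dBV.

-4 dBV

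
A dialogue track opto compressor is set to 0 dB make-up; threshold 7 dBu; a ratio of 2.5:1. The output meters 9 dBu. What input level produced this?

The compressed level sits 9 − 7 = 2 dB over threshold.
Input overshoot = R × output overshoot = 5 dB → input = 7 + 5 = 12 dBu.

12 dBu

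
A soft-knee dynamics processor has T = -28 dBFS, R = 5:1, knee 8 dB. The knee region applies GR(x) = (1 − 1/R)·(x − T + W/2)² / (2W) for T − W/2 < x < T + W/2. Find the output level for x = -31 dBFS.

x − T + W/2 = -31 − (-28) + 4 = 1.
GR = (1 − 1/5) × 1² / 16 = 0.8 × 1 / 16 = 0.05 dB.
Output = -31 − 0.05 = -31.05 dBFS.

-31.05 dBFS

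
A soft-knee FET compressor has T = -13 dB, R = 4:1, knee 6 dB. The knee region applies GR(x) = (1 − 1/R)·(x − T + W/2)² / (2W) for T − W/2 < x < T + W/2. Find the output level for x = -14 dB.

-14.25 dB

x − T + W/2 = -14 − (-13) + 3 = 2.
GR = (1 − 1/4) × 2² / 12 = 0.75 × 4 / 12 = 0.25 dB.
Output = -14 − 0.25 = -14.25 dB.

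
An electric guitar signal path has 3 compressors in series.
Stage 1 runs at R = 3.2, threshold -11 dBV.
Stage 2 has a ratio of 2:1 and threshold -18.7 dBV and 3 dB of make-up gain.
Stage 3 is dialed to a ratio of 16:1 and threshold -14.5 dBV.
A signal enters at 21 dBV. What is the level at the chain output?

-14.021875 dBV

Stage 1: 32 dB above -11 dBV, reduced 3.2:1 to 10 dB above → -1 dBV.
Stage 2: 17.7 dB above -18.7 dBV, reduced 2:1 to 8.85 dB above → -9.85 dBV; +3 dB make-up → -6.85 dBV.
Stage 3: -6.85 dBV is 7.65 dB over -14.5 dBV; at 16:1 that becomes 0.478125 dB over, giving -14.021875 dBV.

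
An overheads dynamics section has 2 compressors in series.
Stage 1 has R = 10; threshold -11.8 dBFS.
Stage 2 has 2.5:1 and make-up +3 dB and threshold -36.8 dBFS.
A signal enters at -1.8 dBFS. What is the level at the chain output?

-23.4 dBFS

Stage 1: 10 dB above -11.8 dBFS, reduced 10:1 to 1 dB above → -10.8 dBFS.
Stage 2: overshoot 26 dB → 26/2.5 = 10.4 dB → -26.4 dBFS; +3 dB make-up → -23.4 dBFS.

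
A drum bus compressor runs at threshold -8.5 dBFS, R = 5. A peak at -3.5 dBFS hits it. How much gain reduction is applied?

The signal is 5 dB above threshold.
After 5:1 compression the overshoot becomes 5/5 = 1 dB.
So the signal is attenuated by 5 − 1 = 4 dB.

4 dB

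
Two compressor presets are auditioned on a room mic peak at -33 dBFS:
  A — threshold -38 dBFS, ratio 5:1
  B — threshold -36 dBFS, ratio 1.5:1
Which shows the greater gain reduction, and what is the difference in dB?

A: GR = 5 − 5/5 = 4 dB.
B: GR = 3 − 3/1.5 = 1 dB.
A reduces 3 dB more.

A, by 3 dB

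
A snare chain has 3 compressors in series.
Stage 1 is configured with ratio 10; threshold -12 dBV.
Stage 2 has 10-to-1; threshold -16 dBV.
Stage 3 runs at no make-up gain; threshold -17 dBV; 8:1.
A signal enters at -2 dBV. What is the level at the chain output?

Stage 1: overshoot 10 dB → 10/10 = 1 dB → -11 dBV.
Stage 2: overshoot 5 dB → 5/10 = 0.5 dB → -15.5 dBV.
Stage 3: overshoot 1.5 dB → 1.5/8 = 0.1875 dB → -16.8125 dBV.

-16.8125 dBV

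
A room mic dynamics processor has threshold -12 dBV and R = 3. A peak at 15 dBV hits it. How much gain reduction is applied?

18 dB

The signal is 27 dB above threshold.
After 3:1 compression the overshoot becomes 27/3 = 9 dB.
So the signal is attenuated by 27 − 9 = 18 dB.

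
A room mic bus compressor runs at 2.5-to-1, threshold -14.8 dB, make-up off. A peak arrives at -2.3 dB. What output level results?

-9.8 dB

Overshoot: -2.3 − (-14.8) = 12.5 dB.
The 12.5 dB excess becomes 5 dB after 2.5:1 reduction.
So the level is -14.8 + 5 = -9.8 dB.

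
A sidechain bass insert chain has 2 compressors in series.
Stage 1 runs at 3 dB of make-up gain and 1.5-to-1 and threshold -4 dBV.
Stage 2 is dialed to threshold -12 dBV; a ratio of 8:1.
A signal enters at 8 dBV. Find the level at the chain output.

-9.625 dBV

Stage 1: 8 dBV is 12 dB over -4 dBV; at 1.5:1 that becomes 8 dB over, giving 4 dBV; +3 dB make-up → 7 dBV.
Stage 2: 7 dBV is 19 dB over -12 dBV; at 8:1 that becomes 2.375 dB over, giving -9.625 dBV.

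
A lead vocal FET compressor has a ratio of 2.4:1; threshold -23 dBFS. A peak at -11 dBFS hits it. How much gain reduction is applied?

Overshoot = -11 − (-23) = 12 dB.
A 2.4:1 ratio leaves 5 dB of that excess.
Gain reduction = 12 − 5 = 7 dB.

7 dB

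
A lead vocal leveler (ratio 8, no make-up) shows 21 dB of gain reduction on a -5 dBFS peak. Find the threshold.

-29 dBFS

Let T be the threshold. Output overshoot = (input overshoot)/R, so -26 − T = (-5 − T)/8.
8·(-26 − T) = -5 − T → 7·T = -208 − (-5) = -203.
T = -203/7 = -29 dBFS.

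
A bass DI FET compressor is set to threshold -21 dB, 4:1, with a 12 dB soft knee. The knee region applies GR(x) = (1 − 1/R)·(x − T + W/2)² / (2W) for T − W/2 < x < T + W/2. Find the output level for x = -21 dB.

x − T + W/2 = -21 − (-21) + 6 = 6.
GR = (1 − 1/4) × 6² / 24 = 0.75 × 36 / 24 = 1.125 dB.
Output = -21 − 1.125 = -22.125 dB.

-22.125 dB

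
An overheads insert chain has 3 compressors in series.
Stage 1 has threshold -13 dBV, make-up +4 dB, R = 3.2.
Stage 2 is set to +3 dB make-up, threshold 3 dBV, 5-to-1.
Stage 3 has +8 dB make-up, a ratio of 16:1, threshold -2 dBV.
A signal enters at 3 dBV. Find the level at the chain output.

6.0625 dBV

Stage 1: overshoot 16 dB → 16/3.2 = 5 dB → -8 dBV; +4 dB make-up → -4 dBV.
Stage 2: below threshold (-4 ≤ 3); passes unchanged; make-up brings it to -1 dBV.
Stage 3: 1 dB above -2 dBV, reduced 16:1 to 0.0625 dB above → -1.9375 dBV; +8 dB make-up → 6.0625 dBV.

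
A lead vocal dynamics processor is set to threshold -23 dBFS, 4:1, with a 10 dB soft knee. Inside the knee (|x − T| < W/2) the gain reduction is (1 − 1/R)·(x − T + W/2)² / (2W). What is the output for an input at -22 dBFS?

x − T + W/2 = -22 − (-23) + 5 = 6.
GR = (1 − 1/4) × 6² / 20 = 0.75 × 36 / 20 = 1.35 dB.
Output = -22 − 1.35 = -23.35 dBFS.

-23.35 dBFS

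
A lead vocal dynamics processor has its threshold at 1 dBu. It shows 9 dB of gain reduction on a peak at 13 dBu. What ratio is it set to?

Input overshoot = 13 − 1 = 12 dB.
Output overshoot = 12 − 9 = 3 dB.
Ratio = input overshoot / output overshoot = 12 / 3 = 4.

4:1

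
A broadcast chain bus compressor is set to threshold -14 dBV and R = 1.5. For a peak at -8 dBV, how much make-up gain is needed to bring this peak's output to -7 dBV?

Without make-up, output = threshold + overshoot/1.5 = -14 + 4 = -10 dBV.
Gap to target: 3 dB.

3 dB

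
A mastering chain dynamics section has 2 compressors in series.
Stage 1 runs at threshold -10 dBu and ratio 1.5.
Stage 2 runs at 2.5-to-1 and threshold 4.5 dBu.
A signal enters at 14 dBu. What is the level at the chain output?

5.1 dBu

Stage 1: 24 dB above -10 dBu, reduced 1.5:1 to 16 dB above → 6 dBu.
Stage 2: 6 dBu is 1.5 dB over 4.5 dBu; at 2.5:1 that becomes 0.6 dB over, giving 5.1 dBu.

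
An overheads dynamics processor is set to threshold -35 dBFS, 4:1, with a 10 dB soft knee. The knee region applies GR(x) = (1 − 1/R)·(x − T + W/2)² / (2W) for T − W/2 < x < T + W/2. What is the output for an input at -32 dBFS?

-34.4 dBFS

x − T + W/2 = -32 − (-35) + 5 = 8.
GR = (1 − 1/4) × 8² / 20 = 0.75 × 64 / 20 = 2.4 dB.
Output = -32 − 2.4 = -34.4 dBFS.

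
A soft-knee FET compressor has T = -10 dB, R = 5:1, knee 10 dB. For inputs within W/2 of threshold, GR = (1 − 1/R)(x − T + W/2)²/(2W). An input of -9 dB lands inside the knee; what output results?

-10.44 dB

x − T + W/2 = -9 − (-10) + 5 = 6.
GR = (1 − 1/5) × 6² / 20 = 0.8 × 36 / 20 = 1.44 dB.
Output = -9 − 1.44 = -10.44 dB.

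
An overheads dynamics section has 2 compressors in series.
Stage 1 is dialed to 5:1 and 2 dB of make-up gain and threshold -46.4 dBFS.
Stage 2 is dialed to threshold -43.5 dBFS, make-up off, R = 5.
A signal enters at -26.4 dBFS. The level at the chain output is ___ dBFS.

Stage 1: 20 dB above -46.4 dBFS, reduced 5:1 to 4 dB above → -42.4 dBFS; +2 dB make-up → -40.4 dBFS.
Stage 2: -40.4 dBFS is 3.1 dB over -43.5 dBFS; at 5:1 that becomes 0.62 dB over, giving -42.88 dBFS.

-42.88 dBFS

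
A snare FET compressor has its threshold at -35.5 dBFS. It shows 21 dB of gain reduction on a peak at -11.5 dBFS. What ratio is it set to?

8:1

Input overshoot = -11.5 − (-35.5) = 24 dB.
Output overshoot = 24 − 21 = 3 dB.
Ratio = input overshoot / output overshoot = 24 / 3 = 8.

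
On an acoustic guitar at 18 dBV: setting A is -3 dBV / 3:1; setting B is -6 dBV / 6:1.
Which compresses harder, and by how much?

A: 21 dB over, compressed to 7 dB over, so 14 dB of GR.
B: 24 dB over, compressed to 4 dB over, so 20 dB of GR.
B reduces 6 dB more.

B, by 6 dB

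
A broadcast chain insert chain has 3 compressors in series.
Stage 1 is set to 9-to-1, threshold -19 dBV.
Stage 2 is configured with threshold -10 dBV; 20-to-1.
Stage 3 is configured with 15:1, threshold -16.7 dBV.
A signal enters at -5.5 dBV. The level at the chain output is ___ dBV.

-17.5 dBV

Stage 1: -5.5 dBV is 13.5 dB over -19 dBV; at 9:1 that becomes 1.5 dB over, giving -17.5 dBV.
Stage 2: below threshold (-17.5 ≤ -10); passes unchanged; output -17.5 dBV.
Stage 3: -17.5 dBV is at or below the -16.7 dBV threshold — no compression; output -17.5 dBV.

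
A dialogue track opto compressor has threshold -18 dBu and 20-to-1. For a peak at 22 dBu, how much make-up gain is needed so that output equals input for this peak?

38 dB

Without make-up, output = threshold + overshoot/20 = -18 + 2 = -16 dBu.
Gap to target: 38 dB.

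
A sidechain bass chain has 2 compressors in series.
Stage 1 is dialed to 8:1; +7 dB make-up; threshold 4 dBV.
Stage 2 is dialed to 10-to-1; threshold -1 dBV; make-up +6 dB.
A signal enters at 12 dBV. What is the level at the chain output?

Stage 1: 12 dBV is 8 dB over 4 dBV; at 8:1 that becomes 1 dB over, giving 5 dBV; +7 dB make-up → 12 dBV.
Stage 2: overshoot 13 dB → 13/10 = 1.3 dB → 0.3 dBV; +6 dB make-up → 6.3 dBV.

6.3 dBV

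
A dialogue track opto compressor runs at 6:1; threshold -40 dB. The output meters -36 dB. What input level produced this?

-16 dB

Post-compression overshoot = -36 − (-40) = 4 dB.
Undo the ratio: input overshoot = 4 × 6 = 24 dB, giving input = -16 dB.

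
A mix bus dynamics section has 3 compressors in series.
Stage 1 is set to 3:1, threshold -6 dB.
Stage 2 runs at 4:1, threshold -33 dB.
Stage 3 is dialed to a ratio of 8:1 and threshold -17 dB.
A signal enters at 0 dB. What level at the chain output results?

-25.75 dB

Stage 1: 6 dB above -6 dB, reduced 3:1 to 2 dB above → -4 dB.
Stage 2: 29 dB above -33 dB, reduced 4:1 to 7.25 dB above → -25.75 dB.
Stage 3: below threshold (-25.75 ≤ -17); passes unchanged; output -25.75 dB.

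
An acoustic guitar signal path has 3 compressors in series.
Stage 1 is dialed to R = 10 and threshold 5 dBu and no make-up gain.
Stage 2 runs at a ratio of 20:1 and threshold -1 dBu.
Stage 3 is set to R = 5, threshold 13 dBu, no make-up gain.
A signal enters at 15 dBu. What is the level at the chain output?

-0.65 dBu

Stage 1: 15 dBu is 10 dB over 5 dBu; at 10:1 that becomes 1 dB over, giving 6 dBu.
Stage 2: 6 dBu is 7 dB over -1 dBu; at 20:1 that becomes 0.35 dB over, giving -0.65 dBu.
Stage 3: below threshold (-0.65 ≤ 13); passes unchanged; output -0.65 dBu.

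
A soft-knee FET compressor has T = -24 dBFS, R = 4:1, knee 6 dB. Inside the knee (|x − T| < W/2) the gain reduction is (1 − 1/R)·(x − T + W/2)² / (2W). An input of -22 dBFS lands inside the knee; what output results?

x − T + W/2 = -22 − (-24) + 3 = 5.
GR = (1 − 1/4) × 5² / 12 = 0.75 × 25 / 12 = 1.5625 dB.
Output = -22 − 1.5625 = -23.5625 dBFS.

-23.5625 dBFS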